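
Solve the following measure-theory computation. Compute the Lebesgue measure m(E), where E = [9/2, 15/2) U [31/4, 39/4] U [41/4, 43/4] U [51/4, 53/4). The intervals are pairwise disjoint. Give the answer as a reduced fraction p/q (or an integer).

For pairwise disjoint intervals, m(union_i I_i) = sum_i m(I_i),
and m is invariant under swapping open/closed endpoints (single points have measure 0).
So m(E) = sum_i (b_i - a_i).
  I_1 has length 15/2 - 9/2 = 3.
  I_2 has length 39/4 - 31/4 = 2.
  I_3 has length 43/4 - 41/4 = 1/2.
  I_4 has length 53/4 - 51/4 = 1/2.
Summing:
  m(E) = 3 + 2 + 1/2 + 1/2 = 6.

6


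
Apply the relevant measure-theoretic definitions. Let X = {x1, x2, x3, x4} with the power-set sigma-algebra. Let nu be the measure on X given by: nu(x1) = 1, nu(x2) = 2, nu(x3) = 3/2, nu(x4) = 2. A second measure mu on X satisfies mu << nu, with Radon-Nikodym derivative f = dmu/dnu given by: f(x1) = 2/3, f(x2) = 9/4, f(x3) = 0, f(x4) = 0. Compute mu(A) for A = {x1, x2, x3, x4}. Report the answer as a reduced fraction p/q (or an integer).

By the defining property of the Radon-Nikodym derivative, for every measurable set A,
  mu(A) = integral_A f dnu.
Since nu is a discrete measure concentrated on the atoms of X, the integral over A reduces to the sum
  mu(A) = sum_{x in A} f(x) * nu({x}).
Computing each term:
  x1: f(x1) * nu(x1) = 2/3 * 1 = 2/3.
  x2: f(x2) * nu(x2) = 9/4 * 2 = 9/2.
  x3: f(x3) * nu(x3) = 0 * 3/2 = 0.
  x4: f(x4) * nu(x4) = 0 * 2 = 0.
Summing: mu(A) = 2/3 + 9/2 + 0 + 0 = 31/6.

31/6


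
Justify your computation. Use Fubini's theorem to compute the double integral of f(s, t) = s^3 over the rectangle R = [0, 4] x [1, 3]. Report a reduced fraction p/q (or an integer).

f(s, t) is a tensor product of a function of s and a function of t, and both factors are bounded continuous (hence Lebesgue integrable) on the rectangle, so Fubini's theorem applies:
  integral_R f d(m x m) = (integral_a1^b1 s^3 ds) * (integral_a2^b2 1 dt).
Inner integral in s: integral_{0}^{4} s^3 ds = (4^4 - 0^4)/4
  = 64.
Inner integral in t: integral_{1}^{3} 1 dt = (3^1 - 1^1)/1
  = 2.
Product: (64) * (2) = 128.

128


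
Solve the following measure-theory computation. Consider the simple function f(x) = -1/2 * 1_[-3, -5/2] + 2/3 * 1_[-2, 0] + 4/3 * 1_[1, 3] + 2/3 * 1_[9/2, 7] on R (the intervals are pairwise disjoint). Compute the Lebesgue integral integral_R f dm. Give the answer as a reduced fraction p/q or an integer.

For a simple function f = sum_i c_i * 1_{A_i} with disjoint A_i,
  integral f dm = sum_i c_i * m(A_i).
Lengths of the A_i:
  m(A_1) = -5/2 - (-3) = 1/2.
  m(A_2) = 0 - (-2) = 2.
  m(A_3) = 3 - 1 = 2.
  m(A_4) = 7 - 9/2 = 5/2.
Contributions c_i * m(A_i):
  (-1/2) * (1/2) = -1/4.
  (2/3) * (2) = 4/3.
  (4/3) * (2) = 8/3.
  (2/3) * (5/2) = 5/3.
Total: -1/4 + 4/3 + 8/3 + 5/3 = 65/12.

65/12


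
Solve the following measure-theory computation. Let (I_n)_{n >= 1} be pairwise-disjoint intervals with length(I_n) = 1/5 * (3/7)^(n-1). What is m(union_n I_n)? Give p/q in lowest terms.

By countable additivity of the Lebesgue measure on pairwise disjoint measurable sets,
  m(union_{n >= 1} I_n) = sum_{n >= 1} m(I_n) = sum_{n >= 1} a * r^(n-1),
  with a = 1/5 and r = 3/7.
Since 0 < r = 3/7 < 1, the geometric series converges:
  sum_{n >= 1} a * r^(n-1) = a / (1 - r).
  = 1/5 / (1 - 3/7)
  = 1/5 / (4/7)
  = 7/20.

7/20


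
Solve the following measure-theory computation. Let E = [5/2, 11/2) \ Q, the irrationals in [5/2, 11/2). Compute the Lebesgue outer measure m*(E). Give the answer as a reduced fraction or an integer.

The interval I = [5/2, 11/2) has m(I) = 11/2 - 5/2 = 3 (endpoints are measure-zero, so open/closed/half-open agree). Write I = (I cap Q) u (I \ Q). The rationals in I are countable, so m*(I cap Q) = 0 (cover each rational by intervals whose total length is arbitrarily small). By countable subadditivity m*(I) <= m*(I cap Q) + m*(I \ Q), hence m*(I \ Q) >= m(I) = 3. The reverse inequality m*(I \ Q) <= m*(I) = 3 is trivial since (I \ Q) is a subset of I. Therefore m*(I \ Q) = 3.

3


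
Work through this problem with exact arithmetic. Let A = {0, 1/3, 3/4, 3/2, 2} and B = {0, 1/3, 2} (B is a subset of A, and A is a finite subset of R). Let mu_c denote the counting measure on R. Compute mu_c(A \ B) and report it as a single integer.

Counting measure assigns mu_c(E) = |E| (number of elements) when E is finite. For B subset A, A \ B is the set of elements of A not in B, so |A \ B| = |A| - |B|.
|A| = 5, |B| = 3, so mu_c(A \ B) = 5 - 3 = 2.

2


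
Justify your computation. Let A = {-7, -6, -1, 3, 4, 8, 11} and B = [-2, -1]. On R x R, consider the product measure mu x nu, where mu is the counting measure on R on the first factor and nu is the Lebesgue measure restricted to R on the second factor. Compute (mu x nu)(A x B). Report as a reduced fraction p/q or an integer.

For a measurable rectangle A x B, the product measure satisfies
  (mu x nu)(A x B) = mu(A) * nu(B).
  mu(A) = 7.
  nu(B) = 1.
  (mu x nu)(A x B) = 7 * 1 = 7.

7


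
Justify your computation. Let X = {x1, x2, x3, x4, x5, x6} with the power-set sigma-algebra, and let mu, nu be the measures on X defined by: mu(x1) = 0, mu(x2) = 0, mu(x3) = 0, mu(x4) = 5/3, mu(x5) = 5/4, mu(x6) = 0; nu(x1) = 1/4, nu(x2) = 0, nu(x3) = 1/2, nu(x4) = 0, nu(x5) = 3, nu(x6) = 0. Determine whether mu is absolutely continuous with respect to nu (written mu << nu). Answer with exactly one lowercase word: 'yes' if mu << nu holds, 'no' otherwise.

mu << nu means: every nu-null measurable set is also mu-null; equivalently, for every atom x, if nu({x}) = 0 then mu({x}) = 0.
Checking each atom:
  x1: nu = 1/4 > 0 -> no constraint.
  x2: nu = 0, mu = 0 -> consistent with mu << nu.
  x3: nu = 1/2 > 0 -> no constraint.
  x4: nu = 0, mu = 5/3 > 0 -> violates mu << nu.
  x5: nu = 3 > 0 -> no constraint.
  x6: nu = 0, mu = 0 -> consistent with mu << nu.
The atom(s) x4 violate the condition (nu = 0 but mu > 0). Therefore mu is NOT absolutely continuous w.r.t. nu.

no


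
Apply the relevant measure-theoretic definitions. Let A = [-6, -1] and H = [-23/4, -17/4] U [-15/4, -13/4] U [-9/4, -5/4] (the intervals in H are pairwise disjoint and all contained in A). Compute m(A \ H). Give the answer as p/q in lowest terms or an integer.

The ambient interval has length m(A) = -1 - (-6) = 5.
Since the holes are disjoint and sit inside A, by finite additivity
  m(H) = sum_i (b_i - a_i), and m(A \ H) = m(A) - m(H).
Computing the hole measures:
  m(H_1) = -17/4 - (-23/4) = 3/2.
  m(H_2) = -13/4 - (-15/4) = 1/2.
  m(H_3) = -5/4 - (-9/4) = 1.
Summed: m(H) = 3/2 + 1/2 + 1 = 3.
So m(A \ H) = 5 - 3 = 2.

2


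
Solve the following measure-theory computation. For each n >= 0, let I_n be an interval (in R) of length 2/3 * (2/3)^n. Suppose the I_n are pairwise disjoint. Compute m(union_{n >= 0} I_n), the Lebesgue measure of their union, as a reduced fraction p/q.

By countable additivity of the Lebesgue measure on pairwise disjoint measurable sets,
  m(union_{n >= 0} I_n) = sum_{n >= 0} m(I_n) = sum_{n >= 0} a * r^n,
  with a = 2/3 and r = 2/3.
Since 0 < r = 2/3 < 1, the geometric series converges:
  sum_{n >= 0} a * r^n = a / (1 - r).
  = 2/3 / (1 - 2/3)
  = 2/3 / (1/3)
  = 2.

2


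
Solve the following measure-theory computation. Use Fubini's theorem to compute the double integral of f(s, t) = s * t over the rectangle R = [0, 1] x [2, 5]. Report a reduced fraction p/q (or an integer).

f(s, t) is a tensor product of a function of s and a function of t, and both factors are bounded continuous (hence Lebesgue integrable) on the rectangle, so Fubini's theorem applies:
  integral_R f d(m x m) = (integral_a1^b1 s ds) * (integral_a2^b2 t dt).
Inner integral in s: integral_{0}^{1} s ds = (1^2 - 0^2)/2
  = 1/2.
Inner integral in t: integral_{2}^{5} t dt = (5^2 - 2^2)/2
  = 21/2.
Product: (1/2) * (21/2) = 21/4.

21/4


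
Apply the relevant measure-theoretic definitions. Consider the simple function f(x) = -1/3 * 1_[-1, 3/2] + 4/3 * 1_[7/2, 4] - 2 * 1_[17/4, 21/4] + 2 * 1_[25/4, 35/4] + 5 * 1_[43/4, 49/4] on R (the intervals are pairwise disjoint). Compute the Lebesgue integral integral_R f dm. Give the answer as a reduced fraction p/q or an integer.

For a simple function f = sum_i c_i * 1_{A_i} with disjoint A_i,
  integral f dm = sum_i c_i * m(A_i).
Lengths of the A_i:
  m(A_1) = 3/2 - (-1) = 5/2.
  m(A_2) = 4 - 7/2 = 1/2.
  m(A_3) = 21/4 - 17/4 = 1.
  m(A_4) = 35/4 - 25/4 = 5/2.
  m(A_5) = 49/4 - 43/4 = 3/2.
Contributions c_i * m(A_i):
  (-1/3) * (5/2) = -5/6.
  (4/3) * (1/2) = 2/3.
  (-2) * (1) = -2.
  (2) * (5/2) = 5.
  (5) * (3/2) = 15/2.
Total: -5/6 + 2/3 - 2 + 5 + 15/2 = 31/3.

31/3


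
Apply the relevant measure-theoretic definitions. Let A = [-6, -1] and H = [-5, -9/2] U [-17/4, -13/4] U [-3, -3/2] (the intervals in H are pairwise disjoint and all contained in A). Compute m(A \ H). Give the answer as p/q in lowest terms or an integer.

The ambient interval has length m(A) = -1 - (-6) = 5.
Since the holes are disjoint and sit inside A, by finite additivity
  m(H) = sum_i (b_i - a_i), and m(A \ H) = m(A) - m(H).
Computing the hole measures:
  m(H_1) = -9/2 - (-5) = 1/2.
  m(H_2) = -13/4 - (-17/4) = 1.
  m(H_3) = -3/2 - (-3) = 3/2.
Summed: m(H) = 1/2 + 1 + 3/2 = 3.
So m(A \ H) = 5 - 3 = 2.

2


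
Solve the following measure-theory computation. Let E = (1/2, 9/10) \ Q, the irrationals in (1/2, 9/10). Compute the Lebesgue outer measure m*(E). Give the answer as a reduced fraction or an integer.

The interval I = (1/2, 9/10) has m(I) = 9/10 - 1/2 = 2/5 (endpoints are measure-zero, so open/closed/half-open agree). Write I = (I cap Q) u (I \ Q). The rationals in I are countable, so m*(I cap Q) = 0 (cover each rational by intervals whose total length is arbitrarily small). By countable subadditivity m*(I) <= m*(I cap Q) + m*(I \ Q), hence m*(I \ Q) >= m(I) = 2/5. The reverse inequality m*(I \ Q) <= m*(I) = 2/5 is trivial since (I \ Q) is a subset of I. Therefore m*(I \ Q) = 2/5.

2/5


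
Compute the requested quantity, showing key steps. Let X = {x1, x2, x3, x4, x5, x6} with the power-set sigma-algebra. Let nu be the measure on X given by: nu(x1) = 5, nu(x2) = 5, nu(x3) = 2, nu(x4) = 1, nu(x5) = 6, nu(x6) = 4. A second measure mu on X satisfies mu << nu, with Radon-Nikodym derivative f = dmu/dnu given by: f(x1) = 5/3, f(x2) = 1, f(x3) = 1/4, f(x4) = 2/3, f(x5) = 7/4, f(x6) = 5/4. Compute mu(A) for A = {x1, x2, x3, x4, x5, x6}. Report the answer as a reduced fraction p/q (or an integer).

By the defining property of the Radon-Nikodym derivative, for every measurable set A,
  mu(A) = integral_A f dnu.
Since nu is a discrete measure concentrated on the atoms of X, the integral over A reduces to the sum
  mu(A) = sum_{x in A} f(x) * nu({x}).
Computing each term:
  x1: f(x1) * nu(x1) = 5/3 * 5 = 25/3.
  x2: f(x2) * nu(x2) = 1 * 5 = 5.
  x3: f(x3) * nu(x3) = 1/4 * 2 = 1/2.
  x4: f(x4) * nu(x4) = 2/3 * 1 = 2/3.
  x5: f(x5) * nu(x5) = 7/4 * 6 = 21/2.
  x6: f(x6) * nu(x6) = 5/4 * 4 = 5.
Summing: mu(A) = 25/3 + 5 + 1/2 + 2/3 + 21/2 + 5 = 30.

30


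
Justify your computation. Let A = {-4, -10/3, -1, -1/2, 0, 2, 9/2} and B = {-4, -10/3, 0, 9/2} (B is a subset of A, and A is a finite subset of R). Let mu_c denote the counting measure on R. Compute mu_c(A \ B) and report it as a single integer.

Counting measure assigns mu_c(E) = |E| (number of elements) when E is finite. For B subset A, A \ B is the set of elements of A not in B, so |A \ B| = |A| - |B|.
|A| = 7, |B| = 4, so mu_c(A \ B) = 7 - 4 = 3.

3


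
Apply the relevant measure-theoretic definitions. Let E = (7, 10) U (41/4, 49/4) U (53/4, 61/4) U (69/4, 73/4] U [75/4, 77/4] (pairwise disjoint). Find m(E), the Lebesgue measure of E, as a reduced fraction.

For pairwise disjoint intervals, m(union_i I_i) = sum_i m(I_i),
and m is invariant under swapping open/closed endpoints (single points have measure 0).
So m(E) = sum_i (b_i - a_i).
  I_1 has length 10 - 7 = 3.
  I_2 has length 49/4 - 41/4 = 2.
  I_3 has length 61/4 - 53/4 = 2.
  I_4 has length 73/4 - 69/4 = 1.
  I_5 has length 77/4 - 75/4 = 1/2.
Summing:
  m(E) = 3 + 2 + 2 + 1 + 1/2 = 17/2.

17/2


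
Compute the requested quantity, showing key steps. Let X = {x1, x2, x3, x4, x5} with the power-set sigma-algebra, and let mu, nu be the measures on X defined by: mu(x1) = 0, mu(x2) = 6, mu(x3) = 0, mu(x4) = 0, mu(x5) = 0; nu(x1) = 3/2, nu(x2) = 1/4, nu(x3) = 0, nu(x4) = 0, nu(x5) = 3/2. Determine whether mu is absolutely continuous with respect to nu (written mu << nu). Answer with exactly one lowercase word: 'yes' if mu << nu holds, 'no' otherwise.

mu << nu means: every nu-null measurable set is also mu-null; equivalently, for every atom x, if nu({x}) = 0 then mu({x}) = 0.
Checking each atom:
  x1: nu = 3/2 > 0 -> no constraint.
  x2: nu = 1/4 > 0 -> no constraint.
  x3: nu = 0, mu = 0 -> consistent with mu << nu.
  x4: nu = 0, mu = 0 -> consistent with mu << nu.
  x5: nu = 3/2 > 0 -> no constraint.
No atom violates the condition. Therefore mu << nu.

yes


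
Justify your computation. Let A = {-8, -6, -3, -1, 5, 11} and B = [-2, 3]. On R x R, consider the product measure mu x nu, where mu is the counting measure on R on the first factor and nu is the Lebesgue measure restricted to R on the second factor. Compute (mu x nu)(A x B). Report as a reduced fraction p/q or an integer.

For a measurable rectangle A x B, the product measure satisfies
  (mu x nu)(A x B) = mu(A) * nu(B).
  mu(A) = 6.
  nu(B) = 5.
  (mu x nu)(A x B) = 6 * 5 = 30.

30


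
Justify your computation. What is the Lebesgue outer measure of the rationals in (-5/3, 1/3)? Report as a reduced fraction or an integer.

E = Q cap (-5/3, 1/3) is a subset of Q, which is countable. Enumerate Q = {q_1, q_2, ...}; for any eps > 0, cover q_k by the open interval (q_k - eps/2^(k+1), q_k + eps/2^(k+1)), of length eps/2^k. The total cover length is sum_{k>=1} eps/2^k = eps. Hence m*(E) <= m*(Q) <= eps for every eps > 0, and since outer measure is non-negative, m*(E) = 0.

0


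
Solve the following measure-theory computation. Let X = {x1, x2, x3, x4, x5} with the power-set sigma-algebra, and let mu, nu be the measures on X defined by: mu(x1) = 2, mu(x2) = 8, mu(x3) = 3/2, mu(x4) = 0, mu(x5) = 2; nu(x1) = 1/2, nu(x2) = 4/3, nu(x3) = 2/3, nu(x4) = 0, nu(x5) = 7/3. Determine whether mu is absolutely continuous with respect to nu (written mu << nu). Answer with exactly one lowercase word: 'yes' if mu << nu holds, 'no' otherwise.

mu << nu means: every nu-null measurable set is also mu-null; equivalently, for every atom x, if nu({x}) = 0 then mu({x}) = 0.
Checking each atom:
  x1: nu = 1/2 > 0 -> no constraint.
  x2: nu = 4/3 > 0 -> no constraint.
  x3: nu = 2/3 > 0 -> no constraint.
  x4: nu = 0, mu = 0 -> consistent with mu << nu.
  x5: nu = 7/3 > 0 -> no constraint.
No atom violates the condition. Therefore mu << nu.

yes


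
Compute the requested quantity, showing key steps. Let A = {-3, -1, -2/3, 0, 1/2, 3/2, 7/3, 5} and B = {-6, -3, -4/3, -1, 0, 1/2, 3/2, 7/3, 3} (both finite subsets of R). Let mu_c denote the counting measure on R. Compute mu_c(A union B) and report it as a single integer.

Counting measure on a finite set equals cardinality. By inclusion-exclusion, |A union B| = |A| + |B| - |A cap B|.
|A| = 8, |B| = 9, |A cap B| = 6.
So mu_c(A union B) = 8 + 9 - 6 = 11.

11


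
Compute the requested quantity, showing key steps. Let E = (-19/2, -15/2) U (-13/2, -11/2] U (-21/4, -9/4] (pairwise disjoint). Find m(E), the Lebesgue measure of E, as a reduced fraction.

For pairwise disjoint intervals, m(union_i I_i) = sum_i m(I_i),
and m is invariant under swapping open/closed endpoints (single points have measure 0).
So m(E) = sum_i (b_i - a_i).
  I_1 has length -15/2 - (-19/2) = 2.
  I_2 has length -11/2 - (-13/2) = 1.
  I_3 has length -9/4 - (-21/4) = 3.
Summing:
  m(E) = 2 + 1 + 3 = 6.

6


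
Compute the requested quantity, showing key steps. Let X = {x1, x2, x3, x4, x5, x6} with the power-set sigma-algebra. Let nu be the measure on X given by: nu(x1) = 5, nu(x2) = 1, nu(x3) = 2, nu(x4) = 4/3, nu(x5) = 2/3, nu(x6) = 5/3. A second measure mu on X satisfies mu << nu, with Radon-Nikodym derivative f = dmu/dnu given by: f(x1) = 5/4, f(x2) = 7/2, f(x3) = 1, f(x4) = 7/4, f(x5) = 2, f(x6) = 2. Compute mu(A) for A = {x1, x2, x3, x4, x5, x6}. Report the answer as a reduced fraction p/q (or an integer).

By the defining property of the Radon-Nikodym derivative, for every measurable set A,
  mu(A) = integral_A f dnu.
Since nu is a discrete measure concentrated on the atoms of X, the integral over A reduces to the sum
  mu(A) = sum_{x in A} f(x) * nu({x}).
Computing each term:
  x1: f(x1) * nu(x1) = 5/4 * 5 = 25/4.
  x2: f(x2) * nu(x2) = 7/2 * 1 = 7/2.
  x3: f(x3) * nu(x3) = 1 * 2 = 2.
  x4: f(x4) * nu(x4) = 7/4 * 4/3 = 7/3.
  x5: f(x5) * nu(x5) = 2 * 2/3 = 4/3.
  x6: f(x6) * nu(x6) = 2 * 5/3 = 10/3.
Summing: mu(A) = 25/4 + 7/2 + 2 + 7/3 + 4/3 + 10/3 = 75/4.

75/4


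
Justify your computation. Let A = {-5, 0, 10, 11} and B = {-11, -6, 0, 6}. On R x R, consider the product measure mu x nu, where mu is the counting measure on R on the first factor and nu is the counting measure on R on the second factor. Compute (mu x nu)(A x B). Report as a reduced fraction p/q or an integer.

For a measurable rectangle A x B, the product measure satisfies
  (mu x nu)(A x B) = mu(A) * nu(B).
  mu(A) = 4.
  nu(B) = 4.
  (mu x nu)(A x B) = 4 * 4 = 16.

16


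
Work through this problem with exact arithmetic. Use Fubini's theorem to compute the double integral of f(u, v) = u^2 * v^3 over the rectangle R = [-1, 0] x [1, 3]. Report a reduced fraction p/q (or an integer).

f(u, v) is a tensor product of a function of u and a function of v, and both factors are bounded continuous (hence Lebesgue integrable) on the rectangle, so Fubini's theorem applies:
  integral_R f d(m x m) = (integral_a1^b1 u^2 du) * (integral_a2^b2 v^3 dv).
Inner integral in u: integral_{-1}^{0} u^2 du = (0^3 - (-1)^3)/3
  = 1/3.
Inner integral in v: integral_{1}^{3} v^3 dv = (3^4 - 1^4)/4
  = 20.
Product: (1/3) * (20) = 20/3.

20/3


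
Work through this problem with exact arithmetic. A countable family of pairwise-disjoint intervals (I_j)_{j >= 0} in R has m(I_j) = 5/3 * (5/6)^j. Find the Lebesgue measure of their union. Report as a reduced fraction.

By countable additivity of the Lebesgue measure on pairwise disjoint measurable sets,
  m(union_{j >= 0} I_j) = sum_{j >= 0} m(I_j) = sum_{j >= 0} a * r^j,
  with a = 5/3 and r = 5/6.
Since 0 < r = 5/6 < 1, the geometric series converges:
  sum_{j >= 0} a * r^j = a / (1 - r).
  = 5/3 / (1 - 5/6)
  = 5/3 / (1/6)
  = 10.

10


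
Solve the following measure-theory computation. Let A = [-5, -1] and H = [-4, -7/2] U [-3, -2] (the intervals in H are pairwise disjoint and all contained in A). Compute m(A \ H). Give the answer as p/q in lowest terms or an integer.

The ambient interval has length m(A) = -1 - (-5) = 4.
Since the holes are disjoint and sit inside A, by finite additivity
  m(H) = sum_i (b_i - a_i), and m(A \ H) = m(A) - m(H).
Computing the hole measures:
  m(H_1) = -7/2 - (-4) = 1/2.
  m(H_2) = -2 - (-3) = 1.
Summed: m(H) = 1/2 + 1 = 3/2.
So m(A \ H) = 4 - 3/2 = 5/2.

5/2


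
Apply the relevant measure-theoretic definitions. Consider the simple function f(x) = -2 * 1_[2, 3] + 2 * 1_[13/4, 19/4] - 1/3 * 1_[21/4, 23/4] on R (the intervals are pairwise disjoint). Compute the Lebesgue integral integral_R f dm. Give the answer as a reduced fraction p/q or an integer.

For a simple function f = sum_i c_i * 1_{A_i} with disjoint A_i,
  integral f dm = sum_i c_i * m(A_i).
Lengths of the A_i:
  m(A_1) = 3 - 2 = 1.
  m(A_2) = 19/4 - 13/4 = 3/2.
  m(A_3) = 23/4 - 21/4 = 1/2.
Contributions c_i * m(A_i):
  (-2) * (1) = -2.
  (2) * (3/2) = 3.
  (-1/3) * (1/2) = -1/6.
Total: -2 + 3 - 1/6 = 5/6.

5/6


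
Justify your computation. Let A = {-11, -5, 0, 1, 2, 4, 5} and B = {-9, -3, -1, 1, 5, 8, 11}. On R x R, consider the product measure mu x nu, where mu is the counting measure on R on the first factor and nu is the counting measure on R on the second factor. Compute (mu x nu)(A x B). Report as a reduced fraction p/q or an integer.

For a measurable rectangle A x B, the product measure satisfies
  (mu x nu)(A x B) = mu(A) * nu(B).
  mu(A) = 7.
  nu(B) = 7.
  (mu x nu)(A x B) = 7 * 7 = 49.

49


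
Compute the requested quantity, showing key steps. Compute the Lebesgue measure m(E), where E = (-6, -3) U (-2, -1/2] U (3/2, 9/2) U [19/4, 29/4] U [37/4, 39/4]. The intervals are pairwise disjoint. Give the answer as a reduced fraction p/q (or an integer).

For pairwise disjoint intervals, m(union_i I_i) = sum_i m(I_i),
and m is invariant under swapping open/closed endpoints (single points have measure 0).
So m(E) = sum_i (b_i - a_i).
  I_1 has length -3 - (-6) = 3.
  I_2 has length -1/2 - (-2) = 3/2.
  I_3 has length 9/2 - 3/2 = 3.
  I_4 has length 29/4 - 19/4 = 5/2.
  I_5 has length 39/4 - 37/4 = 1/2.
Summing:
  m(E) = 3 + 3/2 + 3 + 5/2 + 1/2 = 21/2.

21/2


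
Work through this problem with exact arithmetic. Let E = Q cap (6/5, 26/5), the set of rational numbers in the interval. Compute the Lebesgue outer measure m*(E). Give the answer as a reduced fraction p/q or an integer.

E = Q cap (6/5, 26/5) is a subset of Q, which is countable. Enumerate Q = {q_1, q_2, ...}; for any eps > 0, cover q_k by the open interval (q_k - eps/2^(k+1), q_k + eps/2^(k+1)), of length eps/2^k. The total cover length is sum_{k>=1} eps/2^k = eps. Hence m*(E) <= m*(Q) <= eps for every eps > 0, and since outer measure is non-negative, m*(E) = 0.

0


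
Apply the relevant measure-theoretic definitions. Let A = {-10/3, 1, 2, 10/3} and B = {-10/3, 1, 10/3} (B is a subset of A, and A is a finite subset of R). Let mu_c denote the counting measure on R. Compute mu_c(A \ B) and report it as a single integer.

Counting measure assigns mu_c(E) = |E| (number of elements) when E is finite. For B subset A, A \ B is the set of elements of A not in B, so |A \ B| = |A| - |B|.
|A| = 4, |B| = 3, so mu_c(A \ B) = 4 - 3 = 1.

1


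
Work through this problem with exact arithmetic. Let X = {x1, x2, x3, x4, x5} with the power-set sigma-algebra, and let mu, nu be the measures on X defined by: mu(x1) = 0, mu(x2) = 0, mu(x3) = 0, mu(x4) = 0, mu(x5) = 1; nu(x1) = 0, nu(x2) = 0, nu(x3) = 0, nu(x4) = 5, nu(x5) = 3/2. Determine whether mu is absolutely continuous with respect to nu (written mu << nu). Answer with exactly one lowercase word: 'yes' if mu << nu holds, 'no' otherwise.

mu << nu means: every nu-null measurable set is also mu-null; equivalently, for every atom x, if nu({x}) = 0 then mu({x}) = 0.
Checking each atom:
  x1: nu = 0, mu = 0 -> consistent with mu << nu.
  x2: nu = 0, mu = 0 -> consistent with mu << nu.
  x3: nu = 0, mu = 0 -> consistent with mu << nu.
  x4: nu = 5 > 0 -> no constraint.
  x5: nu = 3/2 > 0 -> no constraint.
No atom violates the condition. Therefore mu << nu.

yes


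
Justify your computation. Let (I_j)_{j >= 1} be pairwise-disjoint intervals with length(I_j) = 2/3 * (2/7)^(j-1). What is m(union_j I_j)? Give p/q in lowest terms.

By countable additivity of the Lebesgue measure on pairwise disjoint measurable sets,
  m(union_{j >= 1} I_j) = sum_{j >= 1} m(I_j) = sum_{j >= 1} a * r^(j-1),
  with a = 2/3 and r = 2/7.
Since 0 < r = 2/7 < 1, the geometric series converges:
  sum_{j >= 1} a * r^(j-1) = a / (1 - r).
  = 2/3 / (1 - 2/7)
  = 2/3 / (5/7)
  = 14/15.

14/15


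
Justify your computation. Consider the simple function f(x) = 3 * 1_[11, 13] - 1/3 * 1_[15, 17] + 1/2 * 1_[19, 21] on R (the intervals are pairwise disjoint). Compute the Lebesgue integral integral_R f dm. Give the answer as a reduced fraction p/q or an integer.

For a simple function f = sum_i c_i * 1_{A_i} with disjoint A_i,
  integral f dm = sum_i c_i * m(A_i).
Lengths of the A_i:
  m(A_1) = 13 - 11 = 2.
  m(A_2) = 17 - 15 = 2.
  m(A_3) = 21 - 19 = 2.
Contributions c_i * m(A_i):
  (3) * (2) = 6.
  (-1/3) * (2) = -2/3.
  (1/2) * (2) = 1.
Total: 6 - 2/3 + 1 = 19/3.

19/3


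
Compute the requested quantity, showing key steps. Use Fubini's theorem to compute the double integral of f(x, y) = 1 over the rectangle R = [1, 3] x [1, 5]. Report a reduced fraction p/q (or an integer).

f(x, y) is a tensor product of a function of x and a function of y, and both factors are bounded continuous (hence Lebesgue integrable) on the rectangle, so Fubini's theorem applies:
  integral_R f d(m x m) = (integral_a1^b1 1 dx) * (integral_a2^b2 1 dy).
Inner integral in x: integral_{1}^{3} 1 dx = (3^1 - 1^1)/1
  = 2.
Inner integral in y: integral_{1}^{5} 1 dy = (5^1 - 1^1)/1
  = 4.
Product: (2) * (4) = 8.

8


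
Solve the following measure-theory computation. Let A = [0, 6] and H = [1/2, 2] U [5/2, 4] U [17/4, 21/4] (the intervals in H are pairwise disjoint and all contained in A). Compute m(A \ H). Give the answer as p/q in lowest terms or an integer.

The ambient interval has length m(A) = 6 - 0 = 6.
Since the holes are disjoint and sit inside A, by finite additivity
  m(H) = sum_i (b_i - a_i), and m(A \ H) = m(A) - m(H).
Computing the hole measures:
  m(H_1) = 2 - 1/2 = 3/2.
  m(H_2) = 4 - 5/2 = 3/2.
  m(H_3) = 21/4 - 17/4 = 1.
Summed: m(H) = 3/2 + 3/2 + 1 = 4.
So m(A \ H) = 6 - 4 = 2.

2


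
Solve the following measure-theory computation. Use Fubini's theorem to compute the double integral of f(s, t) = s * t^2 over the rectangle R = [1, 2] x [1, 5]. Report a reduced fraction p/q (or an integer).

f(s, t) is a tensor product of a function of s and a function of t, and both factors are bounded continuous (hence Lebesgue integrable) on the rectangle, so Fubini's theorem applies:
  integral_R f d(m x m) = (integral_a1^b1 s ds) * (integral_a2^b2 t^2 dt).
Inner integral in s: integral_{1}^{2} s ds = (2^2 - 1^2)/2
  = 3/2.
Inner integral in t: integral_{1}^{5} t^2 dt = (5^3 - 1^3)/3
  = 124/3.
Product: (3/2) * (124/3) = 62.

62


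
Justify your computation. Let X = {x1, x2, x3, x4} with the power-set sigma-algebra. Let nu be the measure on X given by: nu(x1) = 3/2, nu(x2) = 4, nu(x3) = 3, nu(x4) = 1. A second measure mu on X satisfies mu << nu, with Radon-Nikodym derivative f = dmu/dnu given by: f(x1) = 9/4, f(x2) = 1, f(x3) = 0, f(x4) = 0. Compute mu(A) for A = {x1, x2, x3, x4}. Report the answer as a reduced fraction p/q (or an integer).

By the defining property of the Radon-Nikodym derivative, for every measurable set A,
  mu(A) = integral_A f dnu.
Since nu is a discrete measure concentrated on the atoms of X, the integral over A reduces to the sum
  mu(A) = sum_{x in A} f(x) * nu({x}).
Computing each term:
  x1: f(x1) * nu(x1) = 9/4 * 3/2 = 27/8.
  x2: f(x2) * nu(x2) = 1 * 4 = 4.
  x3: f(x3) * nu(x3) = 0 * 3 = 0.
  x4: f(x4) * nu(x4) = 0 * 1 = 0.
Summing: mu(A) = 27/8 + 4 + 0 + 0 = 59/8.

59/8


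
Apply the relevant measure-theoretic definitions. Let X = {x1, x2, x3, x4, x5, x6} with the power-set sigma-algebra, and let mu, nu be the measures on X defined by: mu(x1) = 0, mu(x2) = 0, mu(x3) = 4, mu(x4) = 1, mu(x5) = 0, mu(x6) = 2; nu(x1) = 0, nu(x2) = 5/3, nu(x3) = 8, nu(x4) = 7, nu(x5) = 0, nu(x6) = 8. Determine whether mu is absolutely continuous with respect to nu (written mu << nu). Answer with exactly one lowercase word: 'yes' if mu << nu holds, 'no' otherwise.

mu << nu means: every nu-null measurable set is also mu-null; equivalently, for every atom x, if nu({x}) = 0 then mu({x}) = 0.
Checking each atom:
  x1: nu = 0, mu = 0 -> consistent with mu << nu.
  x2: nu = 5/3 > 0 -> no constraint.
  x3: nu = 8 > 0 -> no constraint.
  x4: nu = 7 > 0 -> no constraint.
  x5: nu = 0, mu = 0 -> consistent with mu << nu.
  x6: nu = 8 > 0 -> no constraint.
No atom violates the condition. Therefore mu << nu.

yes


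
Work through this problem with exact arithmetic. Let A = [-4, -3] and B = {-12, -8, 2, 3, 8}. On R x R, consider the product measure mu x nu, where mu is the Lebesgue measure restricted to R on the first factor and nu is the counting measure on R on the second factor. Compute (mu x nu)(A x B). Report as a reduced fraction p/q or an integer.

For a measurable rectangle A x B, the product measure satisfies
  (mu x nu)(A x B) = mu(A) * nu(B).
  mu(A) = 1.
  nu(B) = 5.
  (mu x nu)(A x B) = 1 * 5 = 5.

5


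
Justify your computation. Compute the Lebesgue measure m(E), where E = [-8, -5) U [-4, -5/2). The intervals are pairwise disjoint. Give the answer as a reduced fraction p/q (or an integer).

For pairwise disjoint intervals, m(union_i I_i) = sum_i m(I_i),
and m is invariant under swapping open/closed endpoints (single points have measure 0).
So m(E) = sum_i (b_i - a_i).
  I_1 has length -5 - (-8) = 3.
  I_2 has length -5/2 - (-4) = 3/2.
Summing:
  m(E) = 3 + 3/2 = 9/2.

9/2


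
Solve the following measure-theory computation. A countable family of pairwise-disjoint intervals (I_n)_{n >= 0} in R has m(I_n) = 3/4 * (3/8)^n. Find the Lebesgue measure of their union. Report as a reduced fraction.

By countable additivity of the Lebesgue measure on pairwise disjoint measurable sets,
  m(union_{n >= 0} I_n) = sum_{n >= 0} m(I_n) = sum_{n >= 0} a * r^n,
  with a = 3/4 and r = 3/8.
Since 0 < r = 3/8 < 1, the geometric series converges:
  sum_{n >= 0} a * r^n = a / (1 - r).
  = 3/4 / (1 - 3/8)
  = 3/4 / (5/8)
  = 6/5.

6/5


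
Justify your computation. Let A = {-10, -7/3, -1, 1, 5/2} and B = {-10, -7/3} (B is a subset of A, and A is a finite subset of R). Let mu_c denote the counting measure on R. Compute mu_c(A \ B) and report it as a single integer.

Counting measure assigns mu_c(E) = |E| (number of elements) when E is finite. For B subset A, A \ B is the set of elements of A not in B, so |A \ B| = |A| - |B|.
|A| = 5, |B| = 2, so mu_c(A \ B) = 5 - 2 = 3.

3


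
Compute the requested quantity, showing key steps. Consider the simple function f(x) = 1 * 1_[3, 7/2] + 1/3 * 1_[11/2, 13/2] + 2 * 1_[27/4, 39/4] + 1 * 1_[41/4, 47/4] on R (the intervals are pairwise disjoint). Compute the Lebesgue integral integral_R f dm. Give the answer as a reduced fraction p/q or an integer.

For a simple function f = sum_i c_i * 1_{A_i} with disjoint A_i,
  integral f dm = sum_i c_i * m(A_i).
Lengths of the A_i:
  m(A_1) = 7/2 - 3 = 1/2.
  m(A_2) = 13/2 - 11/2 = 1.
  m(A_3) = 39/4 - 27/4 = 3.
  m(A_4) = 47/4 - 41/4 = 3/2.
Contributions c_i * m(A_i):
  (1) * (1/2) = 1/2.
  (1/3) * (1) = 1/3.
  (2) * (3) = 6.
  (1) * (3/2) = 3/2.
Total: 1/2 + 1/3 + 6 + 3/2 = 25/3.

25/3


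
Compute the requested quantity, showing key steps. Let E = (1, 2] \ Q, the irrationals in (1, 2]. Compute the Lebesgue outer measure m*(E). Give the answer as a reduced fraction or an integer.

The interval I = (1, 2] has m(I) = 2 - 1 = 1 (endpoints are measure-zero, so open/closed/half-open agree). Write I = (I cap Q) u (I \ Q). The rationals in I are countable, so m*(I cap Q) = 0 (cover each rational by intervals whose total length is arbitrarily small). By countable subadditivity m*(I) <= m*(I cap Q) + m*(I \ Q), hence m*(I \ Q) >= m(I) = 1. The reverse inequality m*(I \ Q) <= m*(I) = 1 is trivial since (I \ Q) is a subset of I. Therefore m*(I \ Q) = 1.

1


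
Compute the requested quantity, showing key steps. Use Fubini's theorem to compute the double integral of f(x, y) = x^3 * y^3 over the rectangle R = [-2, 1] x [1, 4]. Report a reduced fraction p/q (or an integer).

f(x, y) is a tensor product of a function of x and a function of y, and both factors are bounded continuous (hence Lebesgue integrable) on the rectangle, so Fubini's theorem applies:
  integral_R f d(m x m) = (integral_a1^b1 x^3 dx) * (integral_a2^b2 y^3 dy).
Inner integral in x: integral_{-2}^{1} x^3 dx = (1^4 - (-2)^4)/4
  = -15/4.
Inner integral in y: integral_{1}^{4} y^3 dy = (4^4 - 1^4)/4
  = 255/4.
Product: (-15/4) * (255/4) = -3825/16.

-3825/16


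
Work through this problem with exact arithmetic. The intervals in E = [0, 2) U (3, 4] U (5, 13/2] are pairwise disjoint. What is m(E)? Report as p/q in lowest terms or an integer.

For pairwise disjoint intervals, m(union_i I_i) = sum_i m(I_i),
and m is invariant under swapping open/closed endpoints (single points have measure 0).
So m(E) = sum_i (b_i - a_i).
  I_1 has length 2 - 0 = 2.
  I_2 has length 4 - 3 = 1.
  I_3 has length 13/2 - 5 = 3/2.
Summing:
  m(E) = 2 + 1 + 3/2 = 9/2.

9/2


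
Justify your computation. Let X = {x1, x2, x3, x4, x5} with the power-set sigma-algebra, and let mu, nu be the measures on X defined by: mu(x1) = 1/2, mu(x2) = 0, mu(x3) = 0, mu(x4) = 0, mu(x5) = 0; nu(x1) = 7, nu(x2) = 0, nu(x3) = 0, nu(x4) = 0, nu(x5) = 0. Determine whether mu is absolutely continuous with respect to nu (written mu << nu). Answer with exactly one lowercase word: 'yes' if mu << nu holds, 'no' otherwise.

mu << nu means: every nu-null measurable set is also mu-null; equivalently, for every atom x, if nu({x}) = 0 then mu({x}) = 0.
Checking each atom:
  x1: nu = 7 > 0 -> no constraint.
  x2: nu = 0, mu = 0 -> consistent with mu << nu.
  x3: nu = 0, mu = 0 -> consistent with mu << nu.
  x4: nu = 0, mu = 0 -> consistent with mu << nu.
  x5: nu = 0, mu = 0 -> consistent with mu << nu.
No atom violates the condition. Therefore mu << nu.

yes


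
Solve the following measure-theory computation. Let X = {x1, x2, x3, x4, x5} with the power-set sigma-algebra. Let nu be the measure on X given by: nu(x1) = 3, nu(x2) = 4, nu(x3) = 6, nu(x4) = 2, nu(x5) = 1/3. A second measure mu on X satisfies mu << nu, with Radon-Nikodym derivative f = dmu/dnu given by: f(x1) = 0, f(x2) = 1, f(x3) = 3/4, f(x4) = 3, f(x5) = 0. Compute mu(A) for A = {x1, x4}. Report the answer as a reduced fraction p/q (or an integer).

By the defining property of the Radon-Nikodym derivative, for every measurable set A,
  mu(A) = integral_A f dnu.
Since nu is a discrete measure concentrated on the atoms of X, the integral over A reduces to the sum
  mu(A) = sum_{x in A} f(x) * nu({x}).
Computing each term:
  x1: f(x1) * nu(x1) = 0 * 3 = 0.
  x4: f(x4) * nu(x4) = 3 * 2 = 6.
Summing: mu(A) = 0 + 6 = 6.

6


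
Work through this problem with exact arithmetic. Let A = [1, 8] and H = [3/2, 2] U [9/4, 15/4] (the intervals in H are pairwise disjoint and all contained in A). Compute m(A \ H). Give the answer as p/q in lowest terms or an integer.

The ambient interval has length m(A) = 8 - 1 = 7.
Since the holes are disjoint and sit inside A, by finite additivity
  m(H) = sum_i (b_i - a_i), and m(A \ H) = m(A) - m(H).
Computing the hole measures:
  m(H_1) = 2 - 3/2 = 1/2.
  m(H_2) = 15/4 - 9/4 = 3/2.
Summed: m(H) = 1/2 + 3/2 = 2.
So m(A \ H) = 7 - 2 = 5.

5


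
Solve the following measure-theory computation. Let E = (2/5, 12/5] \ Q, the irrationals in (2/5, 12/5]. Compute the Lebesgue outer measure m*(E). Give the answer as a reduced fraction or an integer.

The interval I = (2/5, 12/5] has m(I) = 12/5 - 2/5 = 2 (endpoints are measure-zero, so open/closed/half-open agree). Write I = (I cap Q) u (I \ Q). The rationals in I are countable, so m*(I cap Q) = 0 (cover each rational by intervals whose total length is arbitrarily small). By countable subadditivity m*(I) <= m*(I cap Q) + m*(I \ Q), hence m*(I \ Q) >= m(I) = 2. The reverse inequality m*(I \ Q) <= m*(I) = 2 is trivial since (I \ Q) is a subset of I. Therefore m*(I \ Q) = 2.

2


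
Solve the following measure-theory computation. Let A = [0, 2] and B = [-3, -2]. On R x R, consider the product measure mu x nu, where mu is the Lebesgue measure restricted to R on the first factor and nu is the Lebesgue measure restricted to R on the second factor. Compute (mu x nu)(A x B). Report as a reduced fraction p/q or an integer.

For a measurable rectangle A x B, the product measure satisfies
  (mu x nu)(A x B) = mu(A) * nu(B).
  mu(A) = 2.
  nu(B) = 1.
  (mu x nu)(A x B) = 2 * 1 = 2.

2


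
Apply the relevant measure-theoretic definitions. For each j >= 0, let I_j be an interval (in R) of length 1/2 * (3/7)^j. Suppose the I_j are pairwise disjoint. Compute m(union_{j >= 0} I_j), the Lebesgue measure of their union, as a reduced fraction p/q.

By countable additivity of the Lebesgue measure on pairwise disjoint measurable sets,
  m(union_{j >= 0} I_j) = sum_{j >= 0} m(I_j) = sum_{j >= 0} a * r^j,
  with a = 1/2 and r = 3/7.
Since 0 < r = 3/7 < 1, the geometric series converges:
  sum_{j >= 0} a * r^j = a / (1 - r).
  = 1/2 / (1 - 3/7)
  = 1/2 / (4/7)
  = 7/8.

7/8


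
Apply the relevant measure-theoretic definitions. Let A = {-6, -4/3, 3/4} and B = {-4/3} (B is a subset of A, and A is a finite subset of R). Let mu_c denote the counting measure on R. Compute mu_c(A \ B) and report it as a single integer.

Counting measure assigns mu_c(E) = |E| (number of elements) when E is finite. For B subset A, A \ B is the set of elements of A not in B, so |A \ B| = |A| - |B|.
|A| = 3, |B| = 1, so mu_c(A \ B) = 3 - 1 = 2.

2


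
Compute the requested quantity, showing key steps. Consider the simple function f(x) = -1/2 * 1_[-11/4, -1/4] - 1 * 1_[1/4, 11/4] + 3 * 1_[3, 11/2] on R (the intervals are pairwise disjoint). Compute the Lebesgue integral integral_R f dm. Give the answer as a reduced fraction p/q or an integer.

For a simple function f = sum_i c_i * 1_{A_i} with disjoint A_i,
  integral f dm = sum_i c_i * m(A_i).
Lengths of the A_i:
  m(A_1) = -1/4 - (-11/4) = 5/2.
  m(A_2) = 11/4 - 1/4 = 5/2.
  m(A_3) = 11/2 - 3 = 5/2.
Contributions c_i * m(A_i):
  (-1/2) * (5/2) = -5/4.
  (-1) * (5/2) = -5/2.
  (3) * (5/2) = 15/2.
Total: -5/4 - 5/2 + 15/2 = 15/4.

15/4


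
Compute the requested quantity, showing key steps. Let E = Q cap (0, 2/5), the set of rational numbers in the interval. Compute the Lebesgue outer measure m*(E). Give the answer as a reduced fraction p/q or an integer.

The set Q cap (0, 2/5) is countable (a subset of the countable set Q). Lebesgue outer measure of any countable set is 0: each singleton {q} has m*({q}) = 0, and by countable subadditivity m*(union_k {q_k}) <= sum_k m*({q_k}) = sum_k 0 = 0. The reverse inequality m*(E) >= 0 is automatic. So m*(Q cap (0, 2/5)) = 0.

0


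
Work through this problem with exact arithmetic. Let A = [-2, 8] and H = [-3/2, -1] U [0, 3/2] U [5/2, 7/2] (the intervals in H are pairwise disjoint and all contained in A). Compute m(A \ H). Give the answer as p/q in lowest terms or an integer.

The ambient interval has length m(A) = 8 - (-2) = 10.
Since the holes are disjoint and sit inside A, by finite additivity
  m(H) = sum_i (b_i - a_i), and m(A \ H) = m(A) - m(H).
Computing the hole measures:
  m(H_1) = -1 - (-3/2) = 1/2.
  m(H_2) = 3/2 - 0 = 3/2.
  m(H_3) = 7/2 - 5/2 = 1.
Summed: m(H) = 1/2 + 3/2 + 1 = 3.
So m(A \ H) = 10 - 3 = 7.

7


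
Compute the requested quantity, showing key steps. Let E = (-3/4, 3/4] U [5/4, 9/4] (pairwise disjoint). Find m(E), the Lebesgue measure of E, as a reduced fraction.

For pairwise disjoint intervals, m(union_i I_i) = sum_i m(I_i),
and m is invariant under swapping open/closed endpoints (single points have measure 0).
So m(E) = sum_i (b_i - a_i).
  I_1 has length 3/4 - (-3/4) = 3/2.
  I_2 has length 9/4 - 5/4 = 1.
Summing:
  m(E) = 3/2 + 1 = 5/2.

5/2


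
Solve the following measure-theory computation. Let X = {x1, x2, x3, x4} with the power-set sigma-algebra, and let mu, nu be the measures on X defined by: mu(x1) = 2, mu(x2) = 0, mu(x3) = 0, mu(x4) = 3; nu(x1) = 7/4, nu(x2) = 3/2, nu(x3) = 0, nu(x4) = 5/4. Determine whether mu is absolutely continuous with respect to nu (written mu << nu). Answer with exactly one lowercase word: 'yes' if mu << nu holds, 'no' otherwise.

mu << nu means: every nu-null measurable set is also mu-null; equivalently, for every atom x, if nu({x}) = 0 then mu({x}) = 0.
Checking each atom:
  x1: nu = 7/4 > 0 -> no constraint.
  x2: nu = 3/2 > 0 -> no constraint.
  x3: nu = 0, mu = 0 -> consistent with mu << nu.
  x4: nu = 5/4 > 0 -> no constraint.
No atom violates the condition. Therefore mu << nu.

yes


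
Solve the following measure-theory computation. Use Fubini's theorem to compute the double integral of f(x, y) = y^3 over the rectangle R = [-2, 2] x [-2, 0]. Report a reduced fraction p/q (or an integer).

f(x, y) is a tensor product of a function of x and a function of y, and both factors are bounded continuous (hence Lebesgue integrable) on the rectangle, so Fubini's theorem applies:
  integral_R f d(m x m) = (integral_a1^b1 1 dx) * (integral_a2^b2 y^3 dy).
Inner integral in x: integral_{-2}^{2} 1 dx = (2^1 - (-2)^1)/1
  = 4.
Inner integral in y: integral_{-2}^{0} y^3 dy = (0^4 - (-2)^4)/4
  = -4.
Product: (4) * (-4) = -16.

-16
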